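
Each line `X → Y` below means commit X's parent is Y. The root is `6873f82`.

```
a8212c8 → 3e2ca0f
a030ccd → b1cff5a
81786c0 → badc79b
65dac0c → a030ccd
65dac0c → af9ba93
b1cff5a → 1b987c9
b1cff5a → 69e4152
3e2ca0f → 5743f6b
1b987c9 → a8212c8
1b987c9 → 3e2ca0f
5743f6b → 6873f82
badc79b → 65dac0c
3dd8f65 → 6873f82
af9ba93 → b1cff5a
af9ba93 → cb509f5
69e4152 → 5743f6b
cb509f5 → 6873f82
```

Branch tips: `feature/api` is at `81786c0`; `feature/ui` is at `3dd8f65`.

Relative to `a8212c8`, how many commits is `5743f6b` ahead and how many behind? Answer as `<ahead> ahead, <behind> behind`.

Reachable from 5743f6b: {5743f6b, 6873f82}.
Reachable from a8212c8: {3e2ca0f, 5743f6b, 6873f82, a8212c8}.
Only in 5743f6b's history (ahead): {} — 0.
Only in a8212c8's history (behind): {3e2ca0f, a8212c8} — 2.

0 ahead, 2 behind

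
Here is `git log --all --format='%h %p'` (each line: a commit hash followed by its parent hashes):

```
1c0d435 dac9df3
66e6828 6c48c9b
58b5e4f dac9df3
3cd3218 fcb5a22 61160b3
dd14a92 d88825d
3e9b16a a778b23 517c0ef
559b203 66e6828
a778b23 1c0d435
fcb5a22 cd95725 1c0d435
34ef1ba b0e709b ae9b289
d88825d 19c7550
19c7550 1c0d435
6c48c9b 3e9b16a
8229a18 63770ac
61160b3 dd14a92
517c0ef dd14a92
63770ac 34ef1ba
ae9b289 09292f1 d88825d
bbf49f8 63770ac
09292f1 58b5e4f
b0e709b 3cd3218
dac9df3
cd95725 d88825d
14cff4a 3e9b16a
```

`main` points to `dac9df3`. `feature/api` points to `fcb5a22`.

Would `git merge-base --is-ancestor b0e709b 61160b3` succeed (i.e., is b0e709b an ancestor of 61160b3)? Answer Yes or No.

Ancestors of 61160b3: {19c7550, 1c0d435, 61160b3, d88825d, dac9df3, dd14a92}.
b0e709b is not in that set, so it is not an ancestor of 61160b3.

No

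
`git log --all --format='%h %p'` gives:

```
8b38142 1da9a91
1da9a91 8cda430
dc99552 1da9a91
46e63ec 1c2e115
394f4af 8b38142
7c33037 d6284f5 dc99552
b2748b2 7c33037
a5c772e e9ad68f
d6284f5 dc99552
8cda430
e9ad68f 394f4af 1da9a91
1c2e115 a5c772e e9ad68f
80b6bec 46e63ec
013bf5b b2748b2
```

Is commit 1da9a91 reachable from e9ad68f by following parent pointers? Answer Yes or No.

Yes

Ancestors of e9ad68f (commits reachable by following parents): {1da9a91, 394f4af, 8b38142, 8cda430, e9ad68f}.
1da9a91 is in that set, so it is an ancestor of e9ad68f.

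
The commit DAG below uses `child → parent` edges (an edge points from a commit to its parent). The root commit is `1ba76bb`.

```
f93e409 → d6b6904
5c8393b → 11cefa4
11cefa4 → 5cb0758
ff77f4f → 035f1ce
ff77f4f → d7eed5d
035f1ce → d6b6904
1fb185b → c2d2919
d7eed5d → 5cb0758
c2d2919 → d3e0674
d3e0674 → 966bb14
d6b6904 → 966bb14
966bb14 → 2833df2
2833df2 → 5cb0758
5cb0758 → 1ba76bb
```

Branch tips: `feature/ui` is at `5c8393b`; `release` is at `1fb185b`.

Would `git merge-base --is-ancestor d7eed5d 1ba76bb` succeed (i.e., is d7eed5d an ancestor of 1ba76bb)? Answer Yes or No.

Ancestors of 1ba76bb: {1ba76bb}.
d7eed5d is not in that set, so it is not an ancestor of 1ba76bb.

No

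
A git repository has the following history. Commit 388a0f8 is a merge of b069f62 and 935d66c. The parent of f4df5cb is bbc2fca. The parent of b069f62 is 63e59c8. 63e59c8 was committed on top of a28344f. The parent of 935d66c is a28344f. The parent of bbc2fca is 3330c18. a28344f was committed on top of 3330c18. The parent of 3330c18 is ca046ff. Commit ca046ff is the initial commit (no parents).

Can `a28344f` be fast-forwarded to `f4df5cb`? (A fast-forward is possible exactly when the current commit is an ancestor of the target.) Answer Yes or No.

A fast-forward from a28344f to f4df5cb is possible iff a28344f is an ancestor of f4df5cb.
Ancestors of f4df5cb: {3330c18, bbc2fca, ca046ff, f4df5cb}.
a28344f is not among them, so fast-forward is not possible.

No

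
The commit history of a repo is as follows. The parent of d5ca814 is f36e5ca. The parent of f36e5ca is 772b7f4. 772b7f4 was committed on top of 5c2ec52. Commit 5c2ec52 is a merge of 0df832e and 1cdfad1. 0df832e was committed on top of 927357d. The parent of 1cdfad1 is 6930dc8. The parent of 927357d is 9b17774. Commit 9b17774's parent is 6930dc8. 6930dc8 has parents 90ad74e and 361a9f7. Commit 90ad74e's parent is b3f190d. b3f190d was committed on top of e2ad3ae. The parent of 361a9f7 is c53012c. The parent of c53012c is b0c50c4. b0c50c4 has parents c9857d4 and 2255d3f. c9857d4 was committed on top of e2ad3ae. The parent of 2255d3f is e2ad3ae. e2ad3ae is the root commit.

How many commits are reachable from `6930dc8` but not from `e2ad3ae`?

Reachable from 6930dc8: {2255d3f, 361a9f7, 6930dc8, 90ad74e, b0c50c4, b3f190d, c53012c, c9857d4, e2ad3ae}.
Reachable from e2ad3ae: {e2ad3ae}.
In 6930dc8's history but not e2ad3ae's: {2255d3f, 361a9f7, 6930dc8, 90ad74e, b0c50c4, b3f190d, c53012c, c9857d4} — 8 commits.

8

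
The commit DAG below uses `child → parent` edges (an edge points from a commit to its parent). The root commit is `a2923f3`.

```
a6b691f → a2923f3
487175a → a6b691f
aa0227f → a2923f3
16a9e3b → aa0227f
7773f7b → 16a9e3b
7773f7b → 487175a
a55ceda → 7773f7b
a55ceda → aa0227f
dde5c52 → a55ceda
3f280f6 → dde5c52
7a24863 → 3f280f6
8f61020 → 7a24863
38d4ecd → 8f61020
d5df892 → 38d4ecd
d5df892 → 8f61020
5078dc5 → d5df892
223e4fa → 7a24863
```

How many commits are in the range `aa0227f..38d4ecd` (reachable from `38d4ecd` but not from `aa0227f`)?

Reachable from 38d4ecd: {16a9e3b, 38d4ecd, 3f280f6, 487175a, 7773f7b, 7a24863, 8f61020, a2923f3, a55ceda, a6b691f, aa0227f, dde5c52}.
Reachable from aa0227f: {a2923f3, aa0227f}.
In 38d4ecd's history but not aa0227f's: {16a9e3b, 38d4ecd, 3f280f6, 487175a, 7773f7b, 7a24863, 8f61020, a55ceda, a6b691f, dde5c52} — 10 commits.

10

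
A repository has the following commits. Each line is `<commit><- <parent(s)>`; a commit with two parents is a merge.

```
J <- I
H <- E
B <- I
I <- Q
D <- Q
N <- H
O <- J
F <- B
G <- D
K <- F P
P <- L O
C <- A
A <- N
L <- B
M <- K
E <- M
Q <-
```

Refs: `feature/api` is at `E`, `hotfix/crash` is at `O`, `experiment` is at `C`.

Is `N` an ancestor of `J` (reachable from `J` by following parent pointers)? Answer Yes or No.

No

Ancestors of J: {I, J, Q}.
N is not in that set, so it is not an ancestor of J.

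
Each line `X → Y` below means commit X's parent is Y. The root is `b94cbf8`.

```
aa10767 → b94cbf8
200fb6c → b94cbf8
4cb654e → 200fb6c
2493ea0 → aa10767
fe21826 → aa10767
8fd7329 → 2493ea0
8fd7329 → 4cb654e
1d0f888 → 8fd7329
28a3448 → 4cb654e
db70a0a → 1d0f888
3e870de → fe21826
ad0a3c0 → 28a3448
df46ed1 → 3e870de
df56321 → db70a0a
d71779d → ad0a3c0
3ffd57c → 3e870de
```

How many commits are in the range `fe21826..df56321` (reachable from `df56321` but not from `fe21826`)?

Reachable from df56321: {1d0f888, 200fb6c, 2493ea0, 4cb654e, 8fd7329, aa10767, b94cbf8, db70a0a, df56321}.
Reachable from fe21826: {aa10767, b94cbf8, fe21826}.
In df56321's history but not fe21826's: {1d0f888, 200fb6c, 2493ea0, 4cb654e, 8fd7329, db70a0a, df56321} — 7 commits.

7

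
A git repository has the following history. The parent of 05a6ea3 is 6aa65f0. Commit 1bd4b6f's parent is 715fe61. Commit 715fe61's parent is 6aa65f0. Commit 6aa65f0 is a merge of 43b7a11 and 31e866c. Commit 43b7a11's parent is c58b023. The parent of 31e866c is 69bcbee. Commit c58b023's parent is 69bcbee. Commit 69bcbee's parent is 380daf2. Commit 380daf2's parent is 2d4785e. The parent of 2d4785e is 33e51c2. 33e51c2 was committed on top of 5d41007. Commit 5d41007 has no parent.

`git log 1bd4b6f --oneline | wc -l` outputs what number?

11

Walking parent pointers from 1bd4b6f: reachable set = {1bd4b6f, 2d4785e, 31e866c, 33e51c2, 380daf2, 43b7a11, 5d41007, 69bcbee, 6aa65f0, 715fe61, c58b023}.
That is 11 commits.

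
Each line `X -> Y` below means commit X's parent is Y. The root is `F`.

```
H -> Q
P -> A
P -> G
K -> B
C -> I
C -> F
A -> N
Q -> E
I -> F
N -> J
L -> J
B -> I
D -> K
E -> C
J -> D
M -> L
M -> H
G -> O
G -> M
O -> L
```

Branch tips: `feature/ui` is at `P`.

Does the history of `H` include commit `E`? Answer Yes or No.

Ancestors of H (commits reachable by following parents): {C, E, F, H, I, Q}.
E is in that set, so it is an ancestor of H.

Yes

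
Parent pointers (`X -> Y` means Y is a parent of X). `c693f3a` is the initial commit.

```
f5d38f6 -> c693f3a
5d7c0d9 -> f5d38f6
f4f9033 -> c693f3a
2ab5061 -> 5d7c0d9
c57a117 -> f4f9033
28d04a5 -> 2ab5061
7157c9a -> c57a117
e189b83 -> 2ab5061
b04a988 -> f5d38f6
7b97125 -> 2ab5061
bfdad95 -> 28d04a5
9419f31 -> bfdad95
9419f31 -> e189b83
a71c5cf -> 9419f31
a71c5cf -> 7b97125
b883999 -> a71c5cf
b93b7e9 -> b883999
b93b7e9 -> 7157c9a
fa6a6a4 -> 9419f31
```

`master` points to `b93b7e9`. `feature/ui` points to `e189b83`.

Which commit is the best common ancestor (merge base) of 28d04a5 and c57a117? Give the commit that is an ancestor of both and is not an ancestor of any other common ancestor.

Ancestors of 28d04a5: {28d04a5, 2ab5061, 5d7c0d9, c693f3a, f5d38f6}.
Ancestors of c57a117: {c57a117, c693f3a, f4f9033}.
Common ancestors: {c693f3a}.
The only common ancestor is c693f3a, so it is the merge base.

c693f3a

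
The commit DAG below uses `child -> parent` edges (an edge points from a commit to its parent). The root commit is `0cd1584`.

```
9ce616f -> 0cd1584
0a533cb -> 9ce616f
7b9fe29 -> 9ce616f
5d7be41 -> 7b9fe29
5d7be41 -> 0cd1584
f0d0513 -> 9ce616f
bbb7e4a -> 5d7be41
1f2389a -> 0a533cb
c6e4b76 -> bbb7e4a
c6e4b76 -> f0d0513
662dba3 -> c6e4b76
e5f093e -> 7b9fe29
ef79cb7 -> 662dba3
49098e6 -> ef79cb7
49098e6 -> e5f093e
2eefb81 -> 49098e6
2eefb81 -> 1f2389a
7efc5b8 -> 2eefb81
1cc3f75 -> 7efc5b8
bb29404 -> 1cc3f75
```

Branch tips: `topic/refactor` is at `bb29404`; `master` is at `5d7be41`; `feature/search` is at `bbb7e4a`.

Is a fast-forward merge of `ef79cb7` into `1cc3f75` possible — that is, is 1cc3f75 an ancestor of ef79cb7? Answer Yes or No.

No

A fast-forward from 1cc3f75 to ef79cb7 is possible iff 1cc3f75 is an ancestor of ef79cb7.
Ancestors of ef79cb7: {0cd1584, 5d7be41, 662dba3, 7b9fe29, 9ce616f, bbb7e4a, c6e4b76, ef79cb7, f0d0513}.
1cc3f75 is not among them, so fast-forward is not possible.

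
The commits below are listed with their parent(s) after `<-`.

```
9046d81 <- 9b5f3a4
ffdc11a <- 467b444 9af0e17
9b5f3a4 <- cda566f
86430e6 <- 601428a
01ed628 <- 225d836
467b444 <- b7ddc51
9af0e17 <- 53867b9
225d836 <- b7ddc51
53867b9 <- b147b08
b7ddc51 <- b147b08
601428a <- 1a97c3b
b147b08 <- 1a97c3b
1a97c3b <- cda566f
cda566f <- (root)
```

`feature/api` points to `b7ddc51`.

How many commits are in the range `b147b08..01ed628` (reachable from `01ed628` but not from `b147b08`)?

Reachable from 01ed628: {01ed628, 1a97c3b, 225d836, b147b08, b7ddc51, cda566f}.
Reachable from b147b08: {1a97c3b, b147b08, cda566f}.
In 01ed628's history but not b147b08's: {01ed628, 225d836, b7ddc51} — 3 commits.

3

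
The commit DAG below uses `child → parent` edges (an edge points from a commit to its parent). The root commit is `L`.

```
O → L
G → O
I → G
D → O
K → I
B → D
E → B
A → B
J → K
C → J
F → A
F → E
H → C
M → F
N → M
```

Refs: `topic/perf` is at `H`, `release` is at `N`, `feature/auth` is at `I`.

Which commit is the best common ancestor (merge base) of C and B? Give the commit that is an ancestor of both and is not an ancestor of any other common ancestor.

O

Ancestors of C: {C, G, I, J, K, L, O}.
Ancestors of B: {B, D, L, O}.
Common ancestors: {L, O}.
Among these, O is not an ancestor of any other common ancestor — it is the merge base.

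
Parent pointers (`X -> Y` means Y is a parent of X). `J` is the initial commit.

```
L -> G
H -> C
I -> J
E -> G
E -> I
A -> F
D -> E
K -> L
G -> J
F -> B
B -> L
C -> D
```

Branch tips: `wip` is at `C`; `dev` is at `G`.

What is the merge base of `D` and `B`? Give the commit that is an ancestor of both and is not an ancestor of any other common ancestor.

Ancestors of D: {D, E, G, I, J}.
Ancestors of B: {B, G, J, L}.
Common ancestors: {G, J}.
Among these, G is not an ancestor of any other common ancestor — it is the merge base.

G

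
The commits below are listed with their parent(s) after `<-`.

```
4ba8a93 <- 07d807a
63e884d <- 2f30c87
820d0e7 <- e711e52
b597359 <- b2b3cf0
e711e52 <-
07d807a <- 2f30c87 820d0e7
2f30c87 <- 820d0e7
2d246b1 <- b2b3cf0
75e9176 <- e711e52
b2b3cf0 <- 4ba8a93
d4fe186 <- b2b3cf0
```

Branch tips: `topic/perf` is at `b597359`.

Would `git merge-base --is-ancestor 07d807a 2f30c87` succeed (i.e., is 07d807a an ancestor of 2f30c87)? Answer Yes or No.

Ancestors of 2f30c87: {2f30c87, 820d0e7, e711e52}.
07d807a is not in that set, so it is not an ancestor of 2f30c87.

No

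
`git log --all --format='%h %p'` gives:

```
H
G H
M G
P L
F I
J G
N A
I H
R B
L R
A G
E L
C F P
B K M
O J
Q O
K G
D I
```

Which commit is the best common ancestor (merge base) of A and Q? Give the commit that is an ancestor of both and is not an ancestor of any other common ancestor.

G

Ancestors of A: {A, G, H}.
Ancestors of Q: {G, H, J, O, Q}.
Common ancestors: {G, H}.
Among these, G is not an ancestor of any other common ancestor — it is the merge base.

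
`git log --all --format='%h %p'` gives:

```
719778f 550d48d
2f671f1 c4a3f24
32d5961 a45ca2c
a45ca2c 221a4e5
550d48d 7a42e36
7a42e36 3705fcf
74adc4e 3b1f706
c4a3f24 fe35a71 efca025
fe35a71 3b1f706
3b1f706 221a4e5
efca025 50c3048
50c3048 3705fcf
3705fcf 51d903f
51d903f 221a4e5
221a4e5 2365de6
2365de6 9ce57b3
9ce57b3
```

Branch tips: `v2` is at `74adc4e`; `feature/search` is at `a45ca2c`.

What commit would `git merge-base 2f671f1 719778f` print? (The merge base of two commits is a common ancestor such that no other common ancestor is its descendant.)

Ancestors of 2f671f1: {221a4e5, 2365de6, 2f671f1, 3705fcf, 3b1f706, 50c3048, 51d903f, 9ce57b3, c4a3f24, efca025, fe35a71}.
Ancestors of 719778f: {221a4e5, 2365de6, 3705fcf, 51d903f, 550d48d, 719778f, 7a42e36, 9ce57b3}.
Common ancestors: {221a4e5, 2365de6, 3705fcf, 51d903f, 9ce57b3}.
Among these, 3705fcf is not an ancestor of any other common ancestor — it is the merge base.

3705fcf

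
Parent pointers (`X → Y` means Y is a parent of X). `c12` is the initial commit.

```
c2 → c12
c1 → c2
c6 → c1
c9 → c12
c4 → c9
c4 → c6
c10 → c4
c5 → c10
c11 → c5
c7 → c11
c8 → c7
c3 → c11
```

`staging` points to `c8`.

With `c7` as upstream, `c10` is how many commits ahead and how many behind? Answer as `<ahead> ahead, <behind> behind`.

0 ahead, 3 behind

Reachable from c10: {c1, c10, c12, c2, c4, c6, c9}.
Reachable from c7: {c1, c10, c11, c12, c2, c4, c5, c6, c7, c9}.
Only in c10's history (ahead): {} — 0.
Only in c7's history (behind): {c11, c5, c7} — 3.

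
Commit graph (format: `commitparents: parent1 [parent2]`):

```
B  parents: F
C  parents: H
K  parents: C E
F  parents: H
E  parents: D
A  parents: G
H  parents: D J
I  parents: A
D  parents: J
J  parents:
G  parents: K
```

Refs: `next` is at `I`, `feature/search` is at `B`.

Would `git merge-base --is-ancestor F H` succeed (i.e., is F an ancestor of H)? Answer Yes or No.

No

Ancestors of H: {D, H, J}.
F is not in that set, so it is not an ancestor of H.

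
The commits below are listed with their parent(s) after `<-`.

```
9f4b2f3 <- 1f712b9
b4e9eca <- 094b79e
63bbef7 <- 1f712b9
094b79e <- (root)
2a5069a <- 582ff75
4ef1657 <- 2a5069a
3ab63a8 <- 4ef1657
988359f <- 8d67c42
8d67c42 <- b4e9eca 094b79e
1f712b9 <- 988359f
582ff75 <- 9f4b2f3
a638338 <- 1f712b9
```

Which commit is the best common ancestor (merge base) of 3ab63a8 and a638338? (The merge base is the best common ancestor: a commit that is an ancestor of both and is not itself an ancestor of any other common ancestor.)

Ancestors of 3ab63a8: {094b79e, 1f712b9, 2a5069a, 3ab63a8, 4ef1657, 582ff75, 8d67c42, 988359f, 9f4b2f3, b4e9eca}.
Ancestors of a638338: {094b79e, 1f712b9, 8d67c42, 988359f, a638338, b4e9eca}.
Common ancestors: {094b79e, 1f712b9, 8d67c42, 988359f, b4e9eca}.
Among these, 1f712b9 is not an ancestor of any other common ancestor — it is the merge base.

1f712b9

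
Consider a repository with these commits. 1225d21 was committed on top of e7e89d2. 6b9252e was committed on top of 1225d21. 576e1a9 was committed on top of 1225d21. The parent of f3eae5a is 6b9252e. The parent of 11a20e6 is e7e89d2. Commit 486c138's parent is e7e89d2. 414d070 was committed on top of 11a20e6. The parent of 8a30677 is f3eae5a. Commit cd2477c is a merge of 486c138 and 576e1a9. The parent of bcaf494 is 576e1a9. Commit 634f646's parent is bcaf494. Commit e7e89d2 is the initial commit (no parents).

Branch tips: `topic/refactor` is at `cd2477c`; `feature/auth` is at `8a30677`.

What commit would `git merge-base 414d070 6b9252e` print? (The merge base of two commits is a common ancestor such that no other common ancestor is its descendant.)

e7e89d2

Ancestors of 414d070: {11a20e6, 414d070, e7e89d2}.
Ancestors of 6b9252e: {1225d21, 6b9252e, e7e89d2}.
Common ancestors: {e7e89d2}.
The only common ancestor is e7e89d2, so it is the merge base.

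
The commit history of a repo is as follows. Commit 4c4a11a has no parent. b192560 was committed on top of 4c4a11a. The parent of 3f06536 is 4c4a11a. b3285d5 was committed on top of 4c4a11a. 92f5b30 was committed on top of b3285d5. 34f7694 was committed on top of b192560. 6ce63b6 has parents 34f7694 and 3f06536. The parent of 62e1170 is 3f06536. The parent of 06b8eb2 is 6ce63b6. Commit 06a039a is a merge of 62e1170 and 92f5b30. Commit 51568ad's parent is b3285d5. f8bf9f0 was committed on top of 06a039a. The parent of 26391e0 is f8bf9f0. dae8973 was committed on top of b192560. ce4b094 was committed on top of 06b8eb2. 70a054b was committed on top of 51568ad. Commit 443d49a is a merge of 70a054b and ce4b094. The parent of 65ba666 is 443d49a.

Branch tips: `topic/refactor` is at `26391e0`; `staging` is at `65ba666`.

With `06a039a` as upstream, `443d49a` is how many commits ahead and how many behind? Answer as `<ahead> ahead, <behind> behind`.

8 ahead, 3 behind

Reachable from 443d49a: {06b8eb2, 34f7694, 3f06536, 443d49a, 4c4a11a, 51568ad, 6ce63b6, 70a054b, b192560, b3285d5, ce4b094}.
Reachable from 06a039a: {06a039a, 3f06536, 4c4a11a, 62e1170, 92f5b30, b3285d5}.
Only in 443d49a's history (ahead): {06b8eb2, 34f7694, 443d49a, 51568ad, 6ce63b6, 70a054b, b192560, ce4b094} — 8.
Only in 06a039a's history (behind): {06a039a, 62e1170, 92f5b30} — 3.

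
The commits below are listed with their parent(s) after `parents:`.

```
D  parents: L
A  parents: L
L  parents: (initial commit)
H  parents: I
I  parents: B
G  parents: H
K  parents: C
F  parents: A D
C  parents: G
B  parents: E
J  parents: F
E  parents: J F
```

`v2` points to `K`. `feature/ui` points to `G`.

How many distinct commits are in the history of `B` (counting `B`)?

Walking parent pointers from B: reachable set = {A, B, D, E, F, J, L}.
That is 7 commits.

7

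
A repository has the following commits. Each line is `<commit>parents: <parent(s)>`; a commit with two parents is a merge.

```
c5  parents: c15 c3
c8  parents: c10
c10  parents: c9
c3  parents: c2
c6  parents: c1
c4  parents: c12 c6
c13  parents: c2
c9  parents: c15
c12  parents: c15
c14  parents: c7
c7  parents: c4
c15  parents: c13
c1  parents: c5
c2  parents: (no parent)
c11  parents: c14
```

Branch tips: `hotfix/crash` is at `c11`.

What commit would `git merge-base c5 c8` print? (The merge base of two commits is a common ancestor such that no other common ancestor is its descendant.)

Ancestors of c5: {c13, c15, c2, c3, c5}.
Ancestors of c8: {c10, c13, c15, c2, c8, c9}.
Common ancestors: {c13, c15, c2}.
Among these, c15 is not an ancestor of any other common ancestor — it is the merge base.

c15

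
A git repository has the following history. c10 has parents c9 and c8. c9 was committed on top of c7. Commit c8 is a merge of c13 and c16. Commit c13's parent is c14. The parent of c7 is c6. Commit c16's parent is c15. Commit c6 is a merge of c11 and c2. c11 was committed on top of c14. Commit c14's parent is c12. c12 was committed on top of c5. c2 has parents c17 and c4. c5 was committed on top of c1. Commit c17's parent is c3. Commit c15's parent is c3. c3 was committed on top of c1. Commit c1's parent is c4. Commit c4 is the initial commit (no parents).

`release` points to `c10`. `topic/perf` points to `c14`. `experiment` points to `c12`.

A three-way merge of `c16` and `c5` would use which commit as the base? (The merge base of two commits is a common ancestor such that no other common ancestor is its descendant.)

c1

Ancestors of c16: {c1, c15, c16, c3, c4}.
Ancestors of c5: {c1, c4, c5}.
Common ancestors: {c1, c4}.
Among these, c1 is not an ancestor of any other common ancestor — it is the merge base.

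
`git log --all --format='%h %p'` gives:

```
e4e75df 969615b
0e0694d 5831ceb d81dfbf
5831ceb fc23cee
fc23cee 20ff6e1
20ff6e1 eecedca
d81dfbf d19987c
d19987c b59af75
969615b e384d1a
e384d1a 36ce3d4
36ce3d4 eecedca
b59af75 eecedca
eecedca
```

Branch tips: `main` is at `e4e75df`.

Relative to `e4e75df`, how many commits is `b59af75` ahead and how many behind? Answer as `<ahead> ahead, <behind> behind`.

1 ahead, 4 behind

Reachable from b59af75: {b59af75, eecedca}.
Reachable from e4e75df: {36ce3d4, 969615b, e384d1a, e4e75df, eecedca}.
Only in b59af75's history (ahead): {b59af75} — 1.
Only in e4e75df's history (behind): {36ce3d4, 969615b, e384d1a, e4e75df} — 4.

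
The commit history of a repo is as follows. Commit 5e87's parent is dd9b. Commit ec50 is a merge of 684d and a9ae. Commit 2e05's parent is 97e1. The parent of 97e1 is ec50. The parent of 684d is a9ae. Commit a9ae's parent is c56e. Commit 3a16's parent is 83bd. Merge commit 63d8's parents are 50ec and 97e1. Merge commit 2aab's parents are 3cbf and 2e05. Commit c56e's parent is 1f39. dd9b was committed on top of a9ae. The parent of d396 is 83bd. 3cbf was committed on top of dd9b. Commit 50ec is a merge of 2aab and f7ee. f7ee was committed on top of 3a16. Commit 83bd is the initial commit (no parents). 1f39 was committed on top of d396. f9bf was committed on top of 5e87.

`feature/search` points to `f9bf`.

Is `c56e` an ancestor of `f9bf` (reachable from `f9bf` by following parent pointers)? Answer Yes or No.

Ancestors of f9bf (commits reachable by following parents): {1f39, 5e87, 83bd, a9ae, c56e, d396, dd9b, f9bf}.
c56e is in that set, so it is an ancestor of f9bf.

Yes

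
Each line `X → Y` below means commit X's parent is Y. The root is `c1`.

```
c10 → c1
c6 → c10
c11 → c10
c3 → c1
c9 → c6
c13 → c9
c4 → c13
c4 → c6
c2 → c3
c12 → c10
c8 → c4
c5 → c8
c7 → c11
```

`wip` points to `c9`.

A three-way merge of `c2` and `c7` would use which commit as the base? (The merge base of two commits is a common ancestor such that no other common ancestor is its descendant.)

Ancestors of c2: {c1, c2, c3}.
Ancestors of c7: {c1, c10, c11, c7}.
Common ancestors: {c1}.
The only common ancestor is c1, so it is the merge base.

c1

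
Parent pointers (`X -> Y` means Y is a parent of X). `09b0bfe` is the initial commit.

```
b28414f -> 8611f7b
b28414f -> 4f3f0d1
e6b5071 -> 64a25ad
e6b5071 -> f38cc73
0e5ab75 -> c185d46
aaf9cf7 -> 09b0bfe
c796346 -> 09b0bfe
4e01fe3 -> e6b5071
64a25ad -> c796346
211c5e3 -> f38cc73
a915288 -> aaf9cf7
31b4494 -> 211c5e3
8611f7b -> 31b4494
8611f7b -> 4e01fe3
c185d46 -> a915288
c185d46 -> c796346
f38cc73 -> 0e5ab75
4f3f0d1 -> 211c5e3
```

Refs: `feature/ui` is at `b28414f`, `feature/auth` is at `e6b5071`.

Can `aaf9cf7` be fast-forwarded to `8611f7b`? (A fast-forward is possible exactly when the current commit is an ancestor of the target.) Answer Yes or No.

Yes

A fast-forward from aaf9cf7 to 8611f7b is possible iff aaf9cf7 is an ancestor of 8611f7b.
Ancestors of 8611f7b: {09b0bfe, 0e5ab75, 211c5e3, 31b4494, 4e01fe3, 64a25ad, 8611f7b, a915288, aaf9cf7, c185d46, c796346, e6b5071, f38cc73}.
aaf9cf7 is among them, so fast-forward is possible.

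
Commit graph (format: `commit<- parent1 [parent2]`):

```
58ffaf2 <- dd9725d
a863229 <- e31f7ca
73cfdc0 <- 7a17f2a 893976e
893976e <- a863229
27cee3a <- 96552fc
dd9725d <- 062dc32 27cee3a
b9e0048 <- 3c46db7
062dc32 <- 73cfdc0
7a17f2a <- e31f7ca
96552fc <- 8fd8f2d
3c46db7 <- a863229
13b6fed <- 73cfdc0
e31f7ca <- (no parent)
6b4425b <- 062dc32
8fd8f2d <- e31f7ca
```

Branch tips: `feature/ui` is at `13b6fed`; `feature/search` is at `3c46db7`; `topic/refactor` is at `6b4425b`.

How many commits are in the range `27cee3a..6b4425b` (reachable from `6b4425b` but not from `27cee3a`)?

6

Reachable from 6b4425b: {062dc32, 6b4425b, 73cfdc0, 7a17f2a, 893976e, a863229, e31f7ca}.
Reachable from 27cee3a: {27cee3a, 8fd8f2d, 96552fc, e31f7ca}.
In 6b4425b's history but not 27cee3a's: {062dc32, 6b4425b, 73cfdc0, 7a17f2a, 893976e, a863229} — 6 commits.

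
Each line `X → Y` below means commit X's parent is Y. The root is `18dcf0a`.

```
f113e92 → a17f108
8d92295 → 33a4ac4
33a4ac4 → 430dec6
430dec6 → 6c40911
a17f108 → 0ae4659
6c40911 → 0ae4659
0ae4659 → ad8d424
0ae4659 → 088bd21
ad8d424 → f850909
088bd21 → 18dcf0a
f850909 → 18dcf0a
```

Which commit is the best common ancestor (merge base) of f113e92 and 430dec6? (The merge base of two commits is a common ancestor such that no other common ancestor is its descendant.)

Ancestors of f113e92: {088bd21, 0ae4659, 18dcf0a, a17f108, ad8d424, f113e92, f850909}.
Ancestors of 430dec6: {088bd21, 0ae4659, 18dcf0a, 430dec6, 6c40911, ad8d424, f850909}.
Common ancestors: {088bd21, 0ae4659, 18dcf0a, ad8d424, f850909}.
Among these, 0ae4659 is not an ancestor of any other common ancestor — it is the merge base.

0ae4659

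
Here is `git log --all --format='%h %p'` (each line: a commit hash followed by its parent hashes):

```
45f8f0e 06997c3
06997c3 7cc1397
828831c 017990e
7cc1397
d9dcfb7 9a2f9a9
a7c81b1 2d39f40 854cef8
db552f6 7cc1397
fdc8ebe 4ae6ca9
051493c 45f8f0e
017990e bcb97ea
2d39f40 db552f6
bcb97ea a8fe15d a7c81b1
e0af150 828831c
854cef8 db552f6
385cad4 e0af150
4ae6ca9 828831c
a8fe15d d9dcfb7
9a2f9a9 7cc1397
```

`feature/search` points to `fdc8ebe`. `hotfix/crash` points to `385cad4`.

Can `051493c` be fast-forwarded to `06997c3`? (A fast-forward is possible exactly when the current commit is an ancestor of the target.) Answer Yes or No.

A fast-forward from 051493c to 06997c3 is possible iff 051493c is an ancestor of 06997c3.
Ancestors of 06997c3: {06997c3, 7cc1397}.
051493c is not among them, so fast-forward is not possible.

No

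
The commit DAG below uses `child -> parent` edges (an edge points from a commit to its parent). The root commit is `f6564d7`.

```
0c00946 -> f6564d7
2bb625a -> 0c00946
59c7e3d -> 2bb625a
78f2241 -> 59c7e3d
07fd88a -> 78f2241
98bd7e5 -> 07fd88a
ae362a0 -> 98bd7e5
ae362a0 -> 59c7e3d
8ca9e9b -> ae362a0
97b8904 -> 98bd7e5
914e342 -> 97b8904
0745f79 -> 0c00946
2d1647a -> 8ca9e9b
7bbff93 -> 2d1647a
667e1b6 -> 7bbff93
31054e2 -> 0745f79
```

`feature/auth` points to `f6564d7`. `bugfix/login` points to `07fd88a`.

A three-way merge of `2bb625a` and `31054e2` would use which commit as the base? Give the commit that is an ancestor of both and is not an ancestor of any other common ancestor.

Ancestors of 2bb625a: {0c00946, 2bb625a, f6564d7}.
Ancestors of 31054e2: {0745f79, 0c00946, 31054e2, f6564d7}.
Common ancestors: {0c00946, f6564d7}.
Among these, 0c00946 is not an ancestor of any other common ancestor — it is the merge base.

0c00946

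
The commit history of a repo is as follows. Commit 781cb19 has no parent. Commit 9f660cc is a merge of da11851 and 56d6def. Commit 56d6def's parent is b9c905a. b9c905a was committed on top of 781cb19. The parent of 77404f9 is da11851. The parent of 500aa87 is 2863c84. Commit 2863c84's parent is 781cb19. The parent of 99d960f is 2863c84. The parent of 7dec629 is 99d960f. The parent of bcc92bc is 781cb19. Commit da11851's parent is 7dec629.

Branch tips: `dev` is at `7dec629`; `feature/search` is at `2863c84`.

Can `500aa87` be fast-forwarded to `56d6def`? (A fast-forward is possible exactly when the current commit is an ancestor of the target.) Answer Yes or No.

No

A fast-forward from 500aa87 to 56d6def is possible iff 500aa87 is an ancestor of 56d6def.
Ancestors of 56d6def: {56d6def, 781cb19, b9c905a}.
500aa87 is not among them, so fast-forward is not possible.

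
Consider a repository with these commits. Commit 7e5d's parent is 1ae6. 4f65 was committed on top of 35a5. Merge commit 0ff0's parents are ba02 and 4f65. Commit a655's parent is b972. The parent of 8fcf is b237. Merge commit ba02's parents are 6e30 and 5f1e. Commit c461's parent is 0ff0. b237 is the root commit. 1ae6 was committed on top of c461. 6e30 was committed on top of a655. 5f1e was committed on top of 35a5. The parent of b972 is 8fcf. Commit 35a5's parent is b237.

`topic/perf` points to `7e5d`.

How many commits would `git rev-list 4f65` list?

3

Walking parent pointers from 4f65: reachable set = {35a5, 4f65, b237}.
That is 3 commits.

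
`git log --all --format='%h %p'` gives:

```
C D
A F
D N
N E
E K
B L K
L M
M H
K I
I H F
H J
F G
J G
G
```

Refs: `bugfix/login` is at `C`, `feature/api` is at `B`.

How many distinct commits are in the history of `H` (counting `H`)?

Walking parent pointers from H: reachable set = {G, H, J}.
That is 3 commits.

3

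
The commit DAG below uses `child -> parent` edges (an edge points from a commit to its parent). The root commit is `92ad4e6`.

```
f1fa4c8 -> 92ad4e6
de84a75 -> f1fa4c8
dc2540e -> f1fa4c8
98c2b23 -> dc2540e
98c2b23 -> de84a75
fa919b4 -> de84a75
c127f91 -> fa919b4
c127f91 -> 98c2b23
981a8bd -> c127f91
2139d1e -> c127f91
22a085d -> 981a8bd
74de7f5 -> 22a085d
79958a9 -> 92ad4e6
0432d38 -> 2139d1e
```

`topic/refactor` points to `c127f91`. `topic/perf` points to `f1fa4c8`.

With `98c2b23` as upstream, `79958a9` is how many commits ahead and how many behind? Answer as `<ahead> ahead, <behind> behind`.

Reachable from 79958a9: {79958a9, 92ad4e6}.
Reachable from 98c2b23: {92ad4e6, 98c2b23, dc2540e, de84a75, f1fa4c8}.
Only in 79958a9's history (ahead): {79958a9} — 1.
Only in 98c2b23's history (behind): {98c2b23, dc2540e, de84a75, f1fa4c8} — 4.

1 ahead, 4 behind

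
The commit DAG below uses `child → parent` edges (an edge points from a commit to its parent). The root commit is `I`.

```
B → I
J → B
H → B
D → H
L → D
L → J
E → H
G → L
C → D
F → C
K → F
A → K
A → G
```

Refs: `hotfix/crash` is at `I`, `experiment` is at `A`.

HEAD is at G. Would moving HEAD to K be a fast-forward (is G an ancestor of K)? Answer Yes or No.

A fast-forward from G to K is possible iff G is an ancestor of K.
Ancestors of K: {B, C, D, F, H, I, K}.
G is not among them, so fast-forward is not possible.

No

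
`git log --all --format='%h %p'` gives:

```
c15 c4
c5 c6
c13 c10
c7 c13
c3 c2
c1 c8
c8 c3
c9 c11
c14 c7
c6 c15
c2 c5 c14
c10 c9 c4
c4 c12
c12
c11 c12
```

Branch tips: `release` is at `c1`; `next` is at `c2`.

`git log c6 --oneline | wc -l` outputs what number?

4

Walking parent pointers from c6: reachable set = {c12, c15, c4, c6}.
That is 4 commits.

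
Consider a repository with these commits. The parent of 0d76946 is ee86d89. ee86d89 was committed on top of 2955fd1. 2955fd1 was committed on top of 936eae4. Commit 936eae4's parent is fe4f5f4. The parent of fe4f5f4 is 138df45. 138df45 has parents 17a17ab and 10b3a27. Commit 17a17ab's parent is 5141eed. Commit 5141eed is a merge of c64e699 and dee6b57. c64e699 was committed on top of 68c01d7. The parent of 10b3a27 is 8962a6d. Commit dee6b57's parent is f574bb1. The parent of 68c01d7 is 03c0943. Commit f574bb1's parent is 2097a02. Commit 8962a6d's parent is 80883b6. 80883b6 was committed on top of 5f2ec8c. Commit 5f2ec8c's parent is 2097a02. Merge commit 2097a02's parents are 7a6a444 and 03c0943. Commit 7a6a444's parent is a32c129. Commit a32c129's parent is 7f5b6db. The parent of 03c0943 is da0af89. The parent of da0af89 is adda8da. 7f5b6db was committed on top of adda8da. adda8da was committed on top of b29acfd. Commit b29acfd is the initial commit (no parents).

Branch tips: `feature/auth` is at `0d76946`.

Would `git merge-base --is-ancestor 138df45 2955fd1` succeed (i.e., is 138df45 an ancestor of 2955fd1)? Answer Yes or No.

Yes

Ancestors of 2955fd1 (commits reachable by following parents): {03c0943, 10b3a27, 138df45, 17a17ab, 2097a02, 2955fd1, 5141eed, 5f2ec8c, 68c01d7, 7a6a444, 7f5b6db, 80883b6, 8962a6d, 936eae4, a32c129, adda8da, b29acfd, c64e699, da0af89, dee6b57, f574bb1, fe4f5f4}.
138df45 is in that set, so it is an ancestor of 2955fd1.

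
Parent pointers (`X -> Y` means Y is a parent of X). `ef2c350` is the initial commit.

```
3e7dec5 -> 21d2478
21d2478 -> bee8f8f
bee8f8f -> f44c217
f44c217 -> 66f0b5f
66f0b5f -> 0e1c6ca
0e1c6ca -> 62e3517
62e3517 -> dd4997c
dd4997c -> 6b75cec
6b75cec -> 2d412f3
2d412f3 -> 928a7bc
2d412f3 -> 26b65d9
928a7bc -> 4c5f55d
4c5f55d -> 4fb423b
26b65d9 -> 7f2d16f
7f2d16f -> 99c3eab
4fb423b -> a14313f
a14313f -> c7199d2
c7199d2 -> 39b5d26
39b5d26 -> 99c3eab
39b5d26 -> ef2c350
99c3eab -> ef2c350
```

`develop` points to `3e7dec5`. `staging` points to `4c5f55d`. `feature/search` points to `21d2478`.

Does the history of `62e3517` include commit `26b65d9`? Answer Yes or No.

Ancestors of 62e3517 (commits reachable by following parents): {26b65d9, 2d412f3, 39b5d26, 4c5f55d, 4fb423b, 62e3517, 6b75cec, 7f2d16f, 928a7bc, 99c3eab, a14313f, c7199d2, dd4997c, ef2c350}.
26b65d9 is in that set, so it is an ancestor of 62e3517.

Yes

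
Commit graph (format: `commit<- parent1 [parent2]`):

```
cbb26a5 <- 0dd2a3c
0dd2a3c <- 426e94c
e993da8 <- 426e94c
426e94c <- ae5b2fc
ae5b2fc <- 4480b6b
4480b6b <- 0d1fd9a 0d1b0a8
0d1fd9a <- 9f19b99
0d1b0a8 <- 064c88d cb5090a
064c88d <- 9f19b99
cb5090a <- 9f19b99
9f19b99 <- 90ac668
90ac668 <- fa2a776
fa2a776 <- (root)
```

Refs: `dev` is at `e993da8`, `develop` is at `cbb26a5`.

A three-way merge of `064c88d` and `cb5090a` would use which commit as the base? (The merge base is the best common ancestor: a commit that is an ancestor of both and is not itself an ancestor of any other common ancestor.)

9f19b99

Ancestors of 064c88d: {064c88d, 90ac668, 9f19b99, fa2a776}.
Ancestors of cb5090a: {90ac668, 9f19b99, cb5090a, fa2a776}.
Common ancestors: {90ac668, 9f19b99, fa2a776}.
Among these, 9f19b99 is not an ancestor of any other common ancestor — it is the merge base.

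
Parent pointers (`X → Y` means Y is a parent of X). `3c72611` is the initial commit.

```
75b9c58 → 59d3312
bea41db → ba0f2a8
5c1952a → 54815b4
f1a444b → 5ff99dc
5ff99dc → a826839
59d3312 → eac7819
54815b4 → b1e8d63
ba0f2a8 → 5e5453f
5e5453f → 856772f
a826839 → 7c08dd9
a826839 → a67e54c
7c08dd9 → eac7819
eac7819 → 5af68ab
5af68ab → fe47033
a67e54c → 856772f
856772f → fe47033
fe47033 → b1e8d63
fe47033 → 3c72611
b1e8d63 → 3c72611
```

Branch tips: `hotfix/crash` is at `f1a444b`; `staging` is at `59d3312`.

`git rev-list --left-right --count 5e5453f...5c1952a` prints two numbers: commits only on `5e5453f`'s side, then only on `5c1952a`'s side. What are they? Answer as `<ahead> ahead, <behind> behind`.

Reachable from 5e5453f: {3c72611, 5e5453f, 856772f, b1e8d63, fe47033}.
Reachable from 5c1952a: {3c72611, 54815b4, 5c1952a, b1e8d63}.
Only in 5e5453f's history (ahead): {5e5453f, 856772f, fe47033} — 3.
Only in 5c1952a's history (behind): {54815b4, 5c1952a} — 2.

3 ahead, 2 behind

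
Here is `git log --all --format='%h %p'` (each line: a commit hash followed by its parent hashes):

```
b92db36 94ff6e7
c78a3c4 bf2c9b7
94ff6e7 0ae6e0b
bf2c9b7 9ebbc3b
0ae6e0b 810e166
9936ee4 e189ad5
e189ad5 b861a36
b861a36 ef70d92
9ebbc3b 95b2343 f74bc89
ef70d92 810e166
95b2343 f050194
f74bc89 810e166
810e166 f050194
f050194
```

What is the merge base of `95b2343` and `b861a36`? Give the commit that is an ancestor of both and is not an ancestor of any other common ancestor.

f050194

Ancestors of 95b2343: {95b2343, f050194}.
Ancestors of b861a36: {810e166, b861a36, ef70d92, f050194}.
Common ancestors: {f050194}.
The only common ancestor is f050194, so it is the merge base.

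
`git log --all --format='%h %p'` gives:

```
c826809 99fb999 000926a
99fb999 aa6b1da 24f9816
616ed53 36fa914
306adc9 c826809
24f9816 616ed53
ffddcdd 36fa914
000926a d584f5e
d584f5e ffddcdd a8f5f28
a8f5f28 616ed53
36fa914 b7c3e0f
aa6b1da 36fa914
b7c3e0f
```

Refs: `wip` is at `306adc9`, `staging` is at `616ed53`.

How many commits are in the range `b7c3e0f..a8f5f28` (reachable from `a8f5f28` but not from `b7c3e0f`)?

Reachable from a8f5f28: {36fa914, 616ed53, a8f5f28, b7c3e0f}.
Reachable from b7c3e0f: {b7c3e0f}.
In a8f5f28's history but not b7c3e0f's: {36fa914, 616ed53, a8f5f28} — 3 commits.

3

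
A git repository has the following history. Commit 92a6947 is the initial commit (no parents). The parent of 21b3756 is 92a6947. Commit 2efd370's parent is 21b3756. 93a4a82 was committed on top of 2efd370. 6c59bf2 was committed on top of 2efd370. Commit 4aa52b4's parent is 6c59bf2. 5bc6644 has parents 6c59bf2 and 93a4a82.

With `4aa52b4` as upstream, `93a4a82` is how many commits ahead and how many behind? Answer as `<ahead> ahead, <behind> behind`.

Reachable from 93a4a82: {21b3756, 2efd370, 92a6947, 93a4a82}.
Reachable from 4aa52b4: {21b3756, 2efd370, 4aa52b4, 6c59bf2, 92a6947}.
Only in 93a4a82's history (ahead): {93a4a82} — 1.
Only in 4aa52b4's history (behind): {4aa52b4, 6c59bf2} — 2.

1 ahead, 2 behind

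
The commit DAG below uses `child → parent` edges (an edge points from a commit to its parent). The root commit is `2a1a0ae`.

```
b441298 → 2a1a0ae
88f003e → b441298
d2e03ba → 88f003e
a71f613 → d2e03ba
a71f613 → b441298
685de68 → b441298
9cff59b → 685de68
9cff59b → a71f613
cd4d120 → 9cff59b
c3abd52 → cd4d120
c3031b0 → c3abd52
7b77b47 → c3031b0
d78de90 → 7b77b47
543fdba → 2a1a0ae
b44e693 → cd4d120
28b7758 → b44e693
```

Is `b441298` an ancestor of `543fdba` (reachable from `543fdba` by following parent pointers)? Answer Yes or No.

No

Ancestors of 543fdba: {2a1a0ae, 543fdba}.
b441298 is not in that set, so it is not an ancestor of 543fdba.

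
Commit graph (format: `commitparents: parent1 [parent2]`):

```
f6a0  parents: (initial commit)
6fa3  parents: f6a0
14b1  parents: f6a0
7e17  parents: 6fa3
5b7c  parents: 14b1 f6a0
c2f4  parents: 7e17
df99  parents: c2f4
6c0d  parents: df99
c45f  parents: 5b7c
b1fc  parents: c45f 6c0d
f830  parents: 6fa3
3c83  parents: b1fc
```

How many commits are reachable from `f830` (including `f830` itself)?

3

Walking parent pointers from f830: reachable set = {6fa3, f6a0, f830}.
That is 3 commits.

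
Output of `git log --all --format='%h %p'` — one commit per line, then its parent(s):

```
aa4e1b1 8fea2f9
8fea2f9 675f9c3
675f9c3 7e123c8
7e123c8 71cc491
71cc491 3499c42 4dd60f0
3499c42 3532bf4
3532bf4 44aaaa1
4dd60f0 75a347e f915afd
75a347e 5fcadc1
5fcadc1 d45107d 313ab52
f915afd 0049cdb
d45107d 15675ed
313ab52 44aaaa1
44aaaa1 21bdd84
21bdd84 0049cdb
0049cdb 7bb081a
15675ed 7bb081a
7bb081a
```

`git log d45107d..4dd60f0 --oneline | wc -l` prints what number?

8

Reachable from 4dd60f0: {0049cdb, 15675ed, 21bdd84, 313ab52, 44aaaa1, 4dd60f0, 5fcadc1, 75a347e, 7bb081a, d45107d, f915afd}.
Reachable from d45107d: {15675ed, 7bb081a, d45107d}.
In 4dd60f0's history but not d45107d's: {0049cdb, 21bdd84, 313ab52, 44aaaa1, 4dd60f0, 5fcadc1, 75a347e, f915afd} — 8 commits.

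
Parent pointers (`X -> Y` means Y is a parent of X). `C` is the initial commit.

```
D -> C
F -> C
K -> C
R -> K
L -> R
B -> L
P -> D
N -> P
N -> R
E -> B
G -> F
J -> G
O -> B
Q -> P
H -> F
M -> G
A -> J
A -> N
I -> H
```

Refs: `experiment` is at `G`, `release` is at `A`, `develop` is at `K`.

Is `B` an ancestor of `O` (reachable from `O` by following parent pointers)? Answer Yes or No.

Ancestors of O (commits reachable by following parents): {B, C, K, L, O, R}.
B is in that set, so it is an ancestor of O.

Yes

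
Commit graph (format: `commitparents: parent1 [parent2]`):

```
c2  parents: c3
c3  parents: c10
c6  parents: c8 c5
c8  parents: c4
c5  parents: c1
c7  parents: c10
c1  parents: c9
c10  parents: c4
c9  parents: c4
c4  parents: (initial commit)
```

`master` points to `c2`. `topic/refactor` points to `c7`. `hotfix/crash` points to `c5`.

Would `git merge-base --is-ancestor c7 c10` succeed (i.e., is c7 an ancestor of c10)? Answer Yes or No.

Ancestors of c10: {c10, c4}.
c7 is not in that set, so it is not an ancestor of c10.

No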